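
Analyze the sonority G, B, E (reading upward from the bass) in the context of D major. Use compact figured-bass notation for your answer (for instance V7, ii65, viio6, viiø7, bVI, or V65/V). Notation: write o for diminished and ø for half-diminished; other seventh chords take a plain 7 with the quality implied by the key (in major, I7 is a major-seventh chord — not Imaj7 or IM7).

ii6

Stacked in thirds the chord is E-G-B: a minor triad on E.
In D major, E is the supertonic; the diatonic minor triad there is ii.
With G in the bass the chord is in first inversion, so the figured bass is 6.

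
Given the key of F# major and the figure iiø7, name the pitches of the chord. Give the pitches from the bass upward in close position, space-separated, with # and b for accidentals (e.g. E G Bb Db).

G# B D F#

Scale degree 2 in F# major is G#; here the chord built on it is altered to a half-diminished seventh chord. iiø7 is the half-diminished supertonic seventh, borrowed from the parallel minor.
So the chord is G#-B-D-F#, a half-diminished seventh chord.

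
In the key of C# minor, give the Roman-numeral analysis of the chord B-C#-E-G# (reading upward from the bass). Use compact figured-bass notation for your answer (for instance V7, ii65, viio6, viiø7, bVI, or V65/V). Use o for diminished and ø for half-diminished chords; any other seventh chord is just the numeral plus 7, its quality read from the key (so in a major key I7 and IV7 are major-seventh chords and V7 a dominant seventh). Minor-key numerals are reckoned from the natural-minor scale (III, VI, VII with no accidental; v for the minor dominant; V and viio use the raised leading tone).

Stacked in thirds the chord is C#-E-G#-B: a minor seventh chord on C#.
In C# minor, C# is the tonic; the diatonic minor seventh chord there is i7.
With B in the bass the chord is in third inversion, so the figured bass is 42.

i42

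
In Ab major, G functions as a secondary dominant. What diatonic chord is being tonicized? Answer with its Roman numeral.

The chord is a major triad on G.
A dominant resolves down a perfect fifth: G → C. In Ab major, C is scale degree 3, i.e. iii.

iii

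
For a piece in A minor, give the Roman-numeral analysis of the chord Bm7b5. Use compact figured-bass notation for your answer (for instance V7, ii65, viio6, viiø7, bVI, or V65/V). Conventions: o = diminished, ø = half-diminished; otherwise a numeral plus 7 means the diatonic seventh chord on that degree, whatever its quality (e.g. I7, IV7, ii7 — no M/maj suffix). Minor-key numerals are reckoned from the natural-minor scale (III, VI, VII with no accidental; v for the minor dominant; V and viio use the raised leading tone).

Stacked in thirds the chord is B-D-F-A: a half-diminished seventh chord on B.
In A minor, B is the supertonic; the diatonic half-diminished seventh chord there is iiø7.

iiø7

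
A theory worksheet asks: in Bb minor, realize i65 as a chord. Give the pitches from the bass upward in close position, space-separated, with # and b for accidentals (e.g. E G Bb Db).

In Bb minor, the tonic is Bb, and the diatonic chord built there is a minor seventh chord.
That chord is spelled Bb-Db-F-Ab.
With the 65 figure the chord is in first inversion; from the bass Db upward in close position it reads Db-F-Ab-Bb.

Db F Ab Bb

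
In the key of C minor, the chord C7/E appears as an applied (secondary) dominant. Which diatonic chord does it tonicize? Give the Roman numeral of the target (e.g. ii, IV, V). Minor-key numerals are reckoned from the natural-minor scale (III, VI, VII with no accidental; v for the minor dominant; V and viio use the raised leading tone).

iv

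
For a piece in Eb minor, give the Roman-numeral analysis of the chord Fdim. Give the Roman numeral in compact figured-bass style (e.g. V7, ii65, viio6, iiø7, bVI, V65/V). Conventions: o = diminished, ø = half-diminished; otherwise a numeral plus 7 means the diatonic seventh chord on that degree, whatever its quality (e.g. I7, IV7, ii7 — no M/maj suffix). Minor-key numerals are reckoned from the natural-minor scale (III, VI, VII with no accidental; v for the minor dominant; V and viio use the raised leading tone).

iio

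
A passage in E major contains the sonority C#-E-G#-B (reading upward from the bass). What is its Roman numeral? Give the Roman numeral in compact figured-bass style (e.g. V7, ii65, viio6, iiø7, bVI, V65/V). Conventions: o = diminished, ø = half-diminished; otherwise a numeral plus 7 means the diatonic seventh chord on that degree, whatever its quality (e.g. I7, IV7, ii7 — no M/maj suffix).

vi7

The pitches C#-E-G#-B form a minor seventh chord rooted on C#.
In E major, C# is the submediant; the diatonic minor seventh chord there is vi7.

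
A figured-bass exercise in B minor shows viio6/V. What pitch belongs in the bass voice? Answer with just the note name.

G#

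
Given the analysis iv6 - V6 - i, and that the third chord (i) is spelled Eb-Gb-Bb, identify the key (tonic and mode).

Eb minor

The anchor chord is a minor triad on Eb, labeled i.
If Eb is scale degree 1 and the mode makes that degree carry a minor triad, the tonic is Eb and the mode is minor.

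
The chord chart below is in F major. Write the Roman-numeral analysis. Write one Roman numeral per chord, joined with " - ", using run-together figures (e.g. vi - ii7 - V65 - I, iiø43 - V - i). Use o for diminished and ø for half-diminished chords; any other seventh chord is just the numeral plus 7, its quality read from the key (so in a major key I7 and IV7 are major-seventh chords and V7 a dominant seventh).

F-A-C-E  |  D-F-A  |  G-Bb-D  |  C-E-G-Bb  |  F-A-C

I7 - vi - ii - V7 - I

F-A-C-E: root F is the tonic; major seventh chord there is I7.
D-F-A: root D is the submediant; minor triad there is vi.
G-Bb-D: root G is the supertonic; minor triad there is ii.
C-E-G-Bb: dominant seventh chord on C = scale degree 5 → V7.
F-A-C has root F, degree 1 in F major, so I.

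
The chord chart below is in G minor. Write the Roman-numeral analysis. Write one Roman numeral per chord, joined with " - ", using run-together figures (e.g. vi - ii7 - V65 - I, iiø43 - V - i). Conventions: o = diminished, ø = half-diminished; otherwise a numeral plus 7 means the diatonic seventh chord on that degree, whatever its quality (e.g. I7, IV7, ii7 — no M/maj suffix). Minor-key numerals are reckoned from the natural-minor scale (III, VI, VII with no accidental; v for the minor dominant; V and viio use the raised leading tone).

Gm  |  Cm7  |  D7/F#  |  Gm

Gm: root G is the tonic; minor triad there is i.
Cm7: minor seventh chord on C = scale degree 4 → iv7.
D7/F# has root D, degree 5 in G minor, so V65.
Gm: root G is the tonic; minor triad there is i.

i - iv7 - V65 - i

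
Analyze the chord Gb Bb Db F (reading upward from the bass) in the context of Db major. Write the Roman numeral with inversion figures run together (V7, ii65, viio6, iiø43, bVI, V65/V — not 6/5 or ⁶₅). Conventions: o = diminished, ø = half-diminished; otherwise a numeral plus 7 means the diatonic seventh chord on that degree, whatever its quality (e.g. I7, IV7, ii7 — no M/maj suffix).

IV7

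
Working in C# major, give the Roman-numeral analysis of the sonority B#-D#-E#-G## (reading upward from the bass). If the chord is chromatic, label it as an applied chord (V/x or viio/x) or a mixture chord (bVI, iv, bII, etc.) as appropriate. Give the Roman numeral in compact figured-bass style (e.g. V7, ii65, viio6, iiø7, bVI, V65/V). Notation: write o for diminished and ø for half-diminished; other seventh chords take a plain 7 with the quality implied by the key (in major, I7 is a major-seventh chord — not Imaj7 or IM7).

V43/vi

Stacked in thirds the chord is E#-G##-B#-D#: a dominant seventh chord on E#.
E# is not a diatonic chord root with this quality in C# major, but it lies a perfect fifth above A# (vi), so the chord functions as an applied dominant of vi.
With B# in the bass the chord is in second inversion, so the figured bass is 43.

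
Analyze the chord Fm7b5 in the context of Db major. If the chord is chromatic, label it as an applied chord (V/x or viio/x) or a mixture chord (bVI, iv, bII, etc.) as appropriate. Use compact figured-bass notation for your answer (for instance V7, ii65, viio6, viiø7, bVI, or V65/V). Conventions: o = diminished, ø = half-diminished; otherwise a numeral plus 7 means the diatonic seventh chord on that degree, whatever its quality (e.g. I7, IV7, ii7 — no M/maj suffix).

The pitches F-Ab-Cb-Eb form a half-diminished seventh chord rooted on F.
F sits a half step below Gb (IV in Db major); a diminished chord there is the applied leading-tone chord of IV.

viiø7/IV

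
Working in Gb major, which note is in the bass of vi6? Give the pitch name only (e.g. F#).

vi in Gb major has root Eb; the chord is Eb-Gb-Bb.
The figure 6 means first inversion — the third is in the bass.

Gb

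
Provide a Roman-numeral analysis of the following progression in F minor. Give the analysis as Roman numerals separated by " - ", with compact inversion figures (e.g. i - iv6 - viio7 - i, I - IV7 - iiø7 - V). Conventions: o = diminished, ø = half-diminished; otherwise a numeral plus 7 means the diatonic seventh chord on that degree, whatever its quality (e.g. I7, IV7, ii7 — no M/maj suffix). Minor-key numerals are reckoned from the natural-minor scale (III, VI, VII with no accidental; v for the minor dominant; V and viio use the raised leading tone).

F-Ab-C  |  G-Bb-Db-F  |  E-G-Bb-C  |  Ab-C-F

F-Ab-C: minor triad on F = scale degree 1 → i.
G-Bb-Db-F: root G is the supertonic; half-diminished seventh chord there is iiø7.
E-G-Bb-C: dominant seventh chord on C = scale degree 5 → V65.
Ab-C-F: root F is the tonic; minor triad there is i6.

i - iiø7 - V65 - i6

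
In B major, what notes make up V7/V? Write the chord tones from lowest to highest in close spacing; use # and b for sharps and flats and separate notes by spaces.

V7/V is a secondary dominant — the dominant seventh of V. V in B major is F#, so the applied chord's root is C#, a perfect fifth above.
Building a dominant seventh chord on C# gives C#-E#-G#-B.

C# E# G# B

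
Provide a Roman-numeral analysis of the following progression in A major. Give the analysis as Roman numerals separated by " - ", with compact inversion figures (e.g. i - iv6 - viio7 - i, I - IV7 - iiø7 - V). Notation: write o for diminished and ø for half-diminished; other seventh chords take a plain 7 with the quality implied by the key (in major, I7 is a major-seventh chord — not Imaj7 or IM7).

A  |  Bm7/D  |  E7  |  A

A: major triad on A = scale degree 1 → I.
Bm7/D: root B is the supertonic; minor seventh chord there is ii65.
E7 has root E, degree 5 in A major, so V7.
A: root A is the tonic; major triad there is I.

I - ii65 - V7 - I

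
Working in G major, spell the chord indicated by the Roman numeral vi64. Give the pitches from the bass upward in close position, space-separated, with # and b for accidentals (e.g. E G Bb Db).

B E G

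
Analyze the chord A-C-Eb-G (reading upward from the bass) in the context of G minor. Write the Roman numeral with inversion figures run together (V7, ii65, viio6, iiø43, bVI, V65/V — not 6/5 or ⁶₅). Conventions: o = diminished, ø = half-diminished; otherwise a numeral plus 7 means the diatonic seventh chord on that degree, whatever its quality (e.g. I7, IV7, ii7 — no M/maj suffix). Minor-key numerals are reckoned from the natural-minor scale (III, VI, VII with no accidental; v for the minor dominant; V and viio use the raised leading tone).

iiø7

The pitches A-C-Eb-G form a half-diminished seventh chord rooted on A.
A is scale degree 2 in G minor, and a half-diminished seventh chord on that degree is written iiø7.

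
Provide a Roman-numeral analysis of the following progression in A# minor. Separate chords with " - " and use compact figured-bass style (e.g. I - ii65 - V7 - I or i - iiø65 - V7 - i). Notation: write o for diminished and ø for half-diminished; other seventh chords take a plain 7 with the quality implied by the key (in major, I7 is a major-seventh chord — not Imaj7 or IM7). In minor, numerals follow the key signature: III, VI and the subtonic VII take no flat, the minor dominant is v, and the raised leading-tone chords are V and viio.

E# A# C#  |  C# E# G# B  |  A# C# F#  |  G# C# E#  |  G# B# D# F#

E#-A#-C#: minor triad on A# = scale degree 1 → i64.
C#-E#-G#-B: chromatic; C# is V of VI, so V7/VI.
A#-C#-F#: root F# is the submediant; major triad there is VI6.
G#-C#-E# has root C#, degree 3 in A# minor, so III64.
G#-B#-D#-F#: root G# is the subtonic; dominant seventh chord there is VII7.

i64 - V7/VI - VI6 - III64 - VII7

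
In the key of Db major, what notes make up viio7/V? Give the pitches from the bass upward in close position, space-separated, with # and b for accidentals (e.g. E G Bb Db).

G Bb Db Fb

The slash marks an applied leading-tone chord: viio of V. In Db major, V is Ab, so the leading tone to it is G, a half step below.
Building a fully diminished seventh chord on G gives G-Bb-Db-Fb.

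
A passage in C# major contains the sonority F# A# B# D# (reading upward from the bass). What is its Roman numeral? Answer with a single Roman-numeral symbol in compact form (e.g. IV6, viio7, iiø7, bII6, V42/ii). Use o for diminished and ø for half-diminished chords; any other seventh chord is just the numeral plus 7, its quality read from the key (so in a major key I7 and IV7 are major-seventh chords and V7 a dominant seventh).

The pitches B#-D#-F#-A# form a half-diminished seventh chord rooted on B#.
B# is scale degree 7 in C# major, and a half-diminished seventh chord on that degree is written viiø7.
With F# in the bass the chord is in second inversion, so the figured bass is 43.

viiø43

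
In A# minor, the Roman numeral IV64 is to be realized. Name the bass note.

A#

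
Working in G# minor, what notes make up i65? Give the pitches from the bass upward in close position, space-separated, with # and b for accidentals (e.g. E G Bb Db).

B D# F# G#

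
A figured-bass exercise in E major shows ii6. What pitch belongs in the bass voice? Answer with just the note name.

ii in E major has root F#; the chord is F#-A-C#.
The figure 6 means first inversion — the third is in the bass.

A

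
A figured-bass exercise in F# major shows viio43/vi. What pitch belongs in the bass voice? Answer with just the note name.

The applied chord viio43/vi is rooted on C##: C##-E#-G#-B.
The figure 43 means second inversion — the fifth is in the bass.

G#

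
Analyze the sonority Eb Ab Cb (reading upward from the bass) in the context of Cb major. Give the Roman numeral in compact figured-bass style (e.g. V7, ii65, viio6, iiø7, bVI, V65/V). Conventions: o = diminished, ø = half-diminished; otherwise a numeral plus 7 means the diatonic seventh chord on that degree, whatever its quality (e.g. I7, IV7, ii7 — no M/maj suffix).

vi64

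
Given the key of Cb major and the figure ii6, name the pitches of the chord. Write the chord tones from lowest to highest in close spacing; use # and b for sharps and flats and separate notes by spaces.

In Cb major, scale degree 2 is Db, and the diatonic chord built there is a minor triad.
Stacking thirds from Db gives Db-Fb-Ab.
The figured bass 6 indicates first inversion, placing the third (Fb) in the bass: Fb-Ab-Db.

Fb Ab Db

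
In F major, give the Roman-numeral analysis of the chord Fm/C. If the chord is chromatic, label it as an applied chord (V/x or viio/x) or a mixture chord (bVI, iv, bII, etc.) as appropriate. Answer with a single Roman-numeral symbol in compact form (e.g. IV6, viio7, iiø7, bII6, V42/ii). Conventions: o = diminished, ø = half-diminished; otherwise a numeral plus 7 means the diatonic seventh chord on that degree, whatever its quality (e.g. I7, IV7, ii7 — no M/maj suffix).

i64

The pitches F-Ab-C form a minor triad rooted on F.
F is the first degree of F major. This is the minor tonic, borrowed from the parallel minor.
With C in the bass the chord is in second inversion, so the figured bass is 64.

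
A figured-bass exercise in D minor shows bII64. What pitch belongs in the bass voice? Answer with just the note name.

Bb

bII in D minor has root Eb; the chord is Eb-G-Bb.
The figure 64 means second inversion — the fifth is in the bass.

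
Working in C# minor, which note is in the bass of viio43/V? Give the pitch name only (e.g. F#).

C#

The applied chord viio43/V is rooted on F##: F##-A#-C#-E.
The figure 43 means second inversion — the fifth is in the bass.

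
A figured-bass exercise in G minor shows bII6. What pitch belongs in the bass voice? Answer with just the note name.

C

bII in G minor has root Ab; the chord is Ab-C-Eb.
The figure 6 means first inversion — the third is in the bass.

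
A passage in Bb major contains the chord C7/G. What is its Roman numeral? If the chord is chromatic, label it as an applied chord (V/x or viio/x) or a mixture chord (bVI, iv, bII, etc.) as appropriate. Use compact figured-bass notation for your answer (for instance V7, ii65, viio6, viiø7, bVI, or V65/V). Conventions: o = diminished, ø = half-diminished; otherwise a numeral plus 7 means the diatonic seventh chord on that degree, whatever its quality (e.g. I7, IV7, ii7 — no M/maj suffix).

Stacked in thirds the chord is C-E-G-Bb: a dominant seventh chord on C.
C is not a diatonic chord root with this quality in Bb major, but it lies a perfect fifth above F (V), so the chord functions as an applied dominant of V.
With G in the bass the chord is in second inversion, so the figured bass is 43.

V43/V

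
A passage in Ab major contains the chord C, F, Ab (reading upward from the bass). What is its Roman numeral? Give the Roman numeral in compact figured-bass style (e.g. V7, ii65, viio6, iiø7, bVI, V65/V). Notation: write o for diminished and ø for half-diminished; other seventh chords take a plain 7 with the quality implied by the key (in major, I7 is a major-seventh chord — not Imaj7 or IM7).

vi64

Stacked in thirds the chord is F-Ab-C: a minor triad on F.
F is scale degree 6 in Ab major, and a minor triad on that degree is written vi.
With C in the bass the chord is in second inversion, so the figured bass is 64.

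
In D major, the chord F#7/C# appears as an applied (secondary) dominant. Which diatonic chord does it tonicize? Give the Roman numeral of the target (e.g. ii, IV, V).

vi

The chord is a dominant seventh chord on F#.
A dominant resolves down a perfect fifth: F# → B. In D major, B is scale degree 6, i.e. vi.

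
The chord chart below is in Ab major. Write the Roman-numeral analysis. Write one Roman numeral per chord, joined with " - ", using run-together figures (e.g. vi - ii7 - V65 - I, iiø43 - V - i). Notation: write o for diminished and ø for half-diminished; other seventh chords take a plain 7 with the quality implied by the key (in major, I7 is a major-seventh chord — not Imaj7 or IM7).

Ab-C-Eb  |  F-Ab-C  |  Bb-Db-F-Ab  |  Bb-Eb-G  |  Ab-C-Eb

Ab-C-Eb: root Ab is the tonic; major triad there is I.
F-Ab-C: root F is the submediant; minor triad there is vi.
Bb-Db-F-Ab: root Bb is the supertonic; minor seventh chord there is ii7.
Bb-Eb-G: major triad on Eb = scale degree 5 → V64.
Ab-C-Eb: root Ab is the tonic; major triad there is I.

I - vi - ii7 - V64 - I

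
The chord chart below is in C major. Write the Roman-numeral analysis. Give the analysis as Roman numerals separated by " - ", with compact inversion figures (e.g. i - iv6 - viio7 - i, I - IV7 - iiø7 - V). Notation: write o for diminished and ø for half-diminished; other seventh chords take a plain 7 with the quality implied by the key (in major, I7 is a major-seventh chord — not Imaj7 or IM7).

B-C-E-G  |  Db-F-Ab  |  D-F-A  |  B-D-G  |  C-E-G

I42 - bII - ii - V6 - I

B-C-E-G has root C, degree 1 in C major, so I42.
Db-F-Ab: Db with this quality isn't in the key; a major triad on b2 is the Neapolitan chord, bII.
D-F-A: minor triad on D = scale degree 2 → ii.
B-D-G: root G is the dominant; major triad there is V6.
C-E-G has root C, degree 1 in C major, so I.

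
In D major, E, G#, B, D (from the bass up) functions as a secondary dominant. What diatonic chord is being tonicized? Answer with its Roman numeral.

V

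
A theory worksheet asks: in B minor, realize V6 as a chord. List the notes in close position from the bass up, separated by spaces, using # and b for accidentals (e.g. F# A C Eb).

A# C# F#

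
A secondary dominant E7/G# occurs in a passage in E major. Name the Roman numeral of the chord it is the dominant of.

The chord is a dominant seventh chord on E.
A dominant resolves down a perfect fifth: E → A. In E major, A is scale degree 4, i.e. IV.

IV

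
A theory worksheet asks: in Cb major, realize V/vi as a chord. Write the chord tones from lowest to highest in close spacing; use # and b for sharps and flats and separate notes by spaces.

Eb G Bb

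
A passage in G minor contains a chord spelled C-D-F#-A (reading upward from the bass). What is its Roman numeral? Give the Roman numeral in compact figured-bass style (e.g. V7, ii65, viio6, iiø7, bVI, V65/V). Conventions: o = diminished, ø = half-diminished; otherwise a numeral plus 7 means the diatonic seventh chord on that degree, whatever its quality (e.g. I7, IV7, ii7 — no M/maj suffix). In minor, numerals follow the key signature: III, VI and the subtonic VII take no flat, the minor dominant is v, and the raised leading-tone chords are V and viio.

Stacked in thirds the chord is D-F#-A-C: a dominant seventh chord on D.
In G minor, D is the dominant; the diatonic dominant seventh chord there is V7.
With C in the bass the chord is in third inversion, so the figured bass is 42.

V42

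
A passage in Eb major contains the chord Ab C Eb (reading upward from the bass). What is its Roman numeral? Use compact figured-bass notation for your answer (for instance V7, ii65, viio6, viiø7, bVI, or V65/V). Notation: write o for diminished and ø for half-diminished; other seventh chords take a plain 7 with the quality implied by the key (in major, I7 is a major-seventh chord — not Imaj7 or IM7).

IV

The pitches Ab-C-Eb form a major triad rooted on Ab.
Ab is scale degree 4 in Eb major, and a major triad on that degree is written IV.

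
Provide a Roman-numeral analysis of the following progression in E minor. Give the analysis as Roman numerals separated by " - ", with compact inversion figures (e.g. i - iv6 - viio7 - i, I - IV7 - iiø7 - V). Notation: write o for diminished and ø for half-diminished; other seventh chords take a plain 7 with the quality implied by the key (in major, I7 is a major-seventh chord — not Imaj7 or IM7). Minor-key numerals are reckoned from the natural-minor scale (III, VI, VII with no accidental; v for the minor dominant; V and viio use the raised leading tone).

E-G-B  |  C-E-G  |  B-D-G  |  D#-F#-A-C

E-G-B has root E, degree 1 in E minor, so i.
C-E-G: major triad on C = scale degree 6 → VI.
B-D-G has root G, degree 3 in E minor, so III6.
D#-F#-A-C has root D#, degree 7 in E minor, so viio7.

i - VI - III6 - viio7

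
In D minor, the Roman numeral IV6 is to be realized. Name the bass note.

IV in D minor has root G; the chord is G-B-D.
The figure 6 means first inversion — the third is in the bass.

B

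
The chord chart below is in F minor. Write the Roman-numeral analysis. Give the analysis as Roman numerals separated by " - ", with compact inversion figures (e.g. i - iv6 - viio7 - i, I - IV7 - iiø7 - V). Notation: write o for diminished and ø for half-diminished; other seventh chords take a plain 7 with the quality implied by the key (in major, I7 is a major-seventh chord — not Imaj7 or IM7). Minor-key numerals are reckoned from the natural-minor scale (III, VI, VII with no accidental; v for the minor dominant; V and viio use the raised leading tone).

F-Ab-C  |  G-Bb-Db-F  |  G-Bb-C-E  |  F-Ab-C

F-Ab-C: root F is the tonic; minor triad there is i.
G-Bb-Db-F: root G is the supertonic; half-diminished seventh chord there is iiø7.
G-Bb-C-E: root C is the dominant; dominant seventh chord there is V43.
F-Ab-C: root F is the tonic; minor triad there is i.

i - iiø7 - V43 - i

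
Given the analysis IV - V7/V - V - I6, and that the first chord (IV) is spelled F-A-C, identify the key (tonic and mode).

IV is given as F-A-C — a major triad with root F.
If F is scale degree 4 and the mode makes that degree carry a major triad, the tonic is C and the mode is major.

C major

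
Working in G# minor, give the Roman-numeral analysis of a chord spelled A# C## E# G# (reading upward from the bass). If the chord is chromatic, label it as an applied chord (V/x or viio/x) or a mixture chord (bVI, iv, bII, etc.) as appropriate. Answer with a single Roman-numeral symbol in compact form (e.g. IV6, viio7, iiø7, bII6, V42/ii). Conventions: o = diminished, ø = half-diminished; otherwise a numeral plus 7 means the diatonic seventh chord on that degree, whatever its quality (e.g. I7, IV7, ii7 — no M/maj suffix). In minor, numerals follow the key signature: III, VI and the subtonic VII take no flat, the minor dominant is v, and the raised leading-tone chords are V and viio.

V7/V

The pitches A#-C##-E#-G# form a dominant seventh chord rooted on A#.
A# is not a diatonic chord root with this quality in G# minor, but it lies a perfect fifth above D# (V), so the chord functions as an applied dominant of V.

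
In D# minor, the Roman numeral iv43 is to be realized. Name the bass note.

D#

iv in D# minor has root G#; the chord is G#-B-D#-F#.
The figure 43 means second inversion — the fifth is in the bass.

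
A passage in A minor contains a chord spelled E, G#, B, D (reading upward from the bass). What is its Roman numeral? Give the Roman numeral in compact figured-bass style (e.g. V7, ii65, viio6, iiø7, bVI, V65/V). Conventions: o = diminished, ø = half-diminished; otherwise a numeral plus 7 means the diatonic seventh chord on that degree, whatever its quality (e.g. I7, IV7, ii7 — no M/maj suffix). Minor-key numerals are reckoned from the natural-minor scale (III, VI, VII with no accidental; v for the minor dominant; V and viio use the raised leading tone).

V7

Stacked in thirds the chord is E-G#-B-D: a dominant seventh chord on E.
E is scale degree 5 in A minor, and a dominant seventh chord on that degree is written V7.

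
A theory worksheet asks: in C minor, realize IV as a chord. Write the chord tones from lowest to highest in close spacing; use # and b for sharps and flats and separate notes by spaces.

F A C

IV is the major subdominant, borrowed from the parallel major. In C minor that root is F.
So the chord is F-A-C.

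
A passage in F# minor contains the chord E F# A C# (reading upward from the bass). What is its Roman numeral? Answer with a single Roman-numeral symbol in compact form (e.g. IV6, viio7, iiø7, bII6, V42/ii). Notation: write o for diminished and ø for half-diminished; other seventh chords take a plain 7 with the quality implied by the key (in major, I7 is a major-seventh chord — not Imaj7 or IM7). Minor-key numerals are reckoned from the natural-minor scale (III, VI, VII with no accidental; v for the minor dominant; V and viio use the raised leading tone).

The pitches F#-A-C#-E form a minor seventh chord rooted on F#.
F# is scale degree 1 in F# minor, and a minor seventh chord on that degree is written i7.
With E in the bass the chord is in third inversion, so the figured bass is 42.

i42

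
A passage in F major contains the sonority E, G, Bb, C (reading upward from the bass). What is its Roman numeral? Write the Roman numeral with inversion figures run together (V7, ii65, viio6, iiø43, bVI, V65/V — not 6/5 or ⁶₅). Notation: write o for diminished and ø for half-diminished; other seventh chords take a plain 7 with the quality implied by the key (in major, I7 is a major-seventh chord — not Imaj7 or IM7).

V65

The pitches C-E-G-Bb form a dominant seventh chord rooted on C.
In F major, C is the dominant; the diatonic dominant seventh chord there is V7.
With E in the bass the chord is in first inversion, so the figured bass is 65.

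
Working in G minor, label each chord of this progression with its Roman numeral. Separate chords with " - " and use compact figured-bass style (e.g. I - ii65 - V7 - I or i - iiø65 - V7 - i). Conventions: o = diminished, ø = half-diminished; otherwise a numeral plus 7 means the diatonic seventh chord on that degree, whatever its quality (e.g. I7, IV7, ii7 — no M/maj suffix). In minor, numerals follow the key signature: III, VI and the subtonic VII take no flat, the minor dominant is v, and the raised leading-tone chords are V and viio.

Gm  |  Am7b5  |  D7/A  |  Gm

i - iiø7 - V43 - i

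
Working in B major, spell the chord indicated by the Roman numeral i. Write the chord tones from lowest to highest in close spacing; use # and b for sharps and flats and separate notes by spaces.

B D F#

i is the minor tonic, borrowed from the parallel minor. In B major that root is B.
So the chord is B-D-F#.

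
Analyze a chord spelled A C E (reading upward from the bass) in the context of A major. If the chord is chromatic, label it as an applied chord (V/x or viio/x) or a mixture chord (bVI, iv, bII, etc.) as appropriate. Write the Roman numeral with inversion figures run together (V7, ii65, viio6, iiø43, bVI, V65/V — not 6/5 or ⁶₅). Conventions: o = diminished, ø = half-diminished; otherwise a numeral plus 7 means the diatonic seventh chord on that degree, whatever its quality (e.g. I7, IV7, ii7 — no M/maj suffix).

i

Stacked in thirds the chord is A-C-E: a minor triad on A.
A is the first degree of A major. This is the minor tonic, borrowed from the parallel minor.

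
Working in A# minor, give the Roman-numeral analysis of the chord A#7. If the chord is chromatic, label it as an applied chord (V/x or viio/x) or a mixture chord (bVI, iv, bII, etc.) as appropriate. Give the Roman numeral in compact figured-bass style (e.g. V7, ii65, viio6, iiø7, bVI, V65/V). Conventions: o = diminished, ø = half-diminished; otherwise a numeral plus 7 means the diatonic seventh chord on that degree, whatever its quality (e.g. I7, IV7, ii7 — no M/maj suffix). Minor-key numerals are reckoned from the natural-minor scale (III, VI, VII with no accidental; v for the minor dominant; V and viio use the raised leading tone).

V7/iv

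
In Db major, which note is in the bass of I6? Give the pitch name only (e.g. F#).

F

I in Db major has root Db; the chord is Db-F-Ab.
The figure 6 means first inversion — the third is in the bass.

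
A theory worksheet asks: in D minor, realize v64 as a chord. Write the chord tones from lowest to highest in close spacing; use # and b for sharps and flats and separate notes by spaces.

E A C

In D minor, the fifth degree is A, and the diatonic chord built there is a minor triad.
Stacking thirds from A gives A-C-E.
The figured bass 64 indicates second inversion, placing the fifth (E) in the bass: E-A-C.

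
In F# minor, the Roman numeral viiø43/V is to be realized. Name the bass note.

F#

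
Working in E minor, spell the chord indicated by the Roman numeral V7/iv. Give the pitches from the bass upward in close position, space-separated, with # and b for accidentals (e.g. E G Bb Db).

V7/iv is a secondary dominant — the dominant seventh of iv. iv in E minor is A, so the applied chord's root is E, a perfect fifth above.
Building a dominant seventh chord on E gives E-G#-B-D.

E G# B D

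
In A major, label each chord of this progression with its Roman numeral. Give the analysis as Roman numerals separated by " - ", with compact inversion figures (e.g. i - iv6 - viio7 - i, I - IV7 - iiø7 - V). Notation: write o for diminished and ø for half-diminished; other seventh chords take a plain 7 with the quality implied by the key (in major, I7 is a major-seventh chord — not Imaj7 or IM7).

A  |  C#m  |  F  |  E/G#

I - iii - bVI - V6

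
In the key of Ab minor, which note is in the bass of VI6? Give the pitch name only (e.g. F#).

Ab

VI in Ab minor has root Fb; the chord is Fb-Ab-Cb.
The figure 6 means first inversion — the third is in the bass.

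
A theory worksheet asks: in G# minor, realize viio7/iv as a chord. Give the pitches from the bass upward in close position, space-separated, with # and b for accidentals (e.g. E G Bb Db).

B# D# F# A

The slash marks an applied leading-tone chord: viio of iv. In G# minor, iv is C#, so the leading tone to it is B#, a half step below.
Building a fully diminished seventh chord on B# gives B#-D#-F#-A.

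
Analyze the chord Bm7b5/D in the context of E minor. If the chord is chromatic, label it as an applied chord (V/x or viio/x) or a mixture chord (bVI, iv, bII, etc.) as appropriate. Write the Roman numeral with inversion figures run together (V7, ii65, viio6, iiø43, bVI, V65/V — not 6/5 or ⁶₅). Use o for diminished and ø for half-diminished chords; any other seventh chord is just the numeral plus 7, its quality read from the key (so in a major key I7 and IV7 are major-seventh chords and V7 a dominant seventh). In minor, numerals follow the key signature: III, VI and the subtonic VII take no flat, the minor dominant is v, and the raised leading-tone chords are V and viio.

The pitches B-D-F-A form a half-diminished seventh chord rooted on B.
B sits a half step below C (VI in E minor); a diminished chord there is the applied leading-tone chord of VI.
With D in the bass the chord is in first inversion, so the figured bass is 65.

viiø65/VI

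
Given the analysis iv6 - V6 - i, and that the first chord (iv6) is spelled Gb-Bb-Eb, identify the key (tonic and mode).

Bb minor

iv6 is given as Gb-Bb-Eb — a minor triad with root Eb.
iv6 on Eb implies Eb is the subdominant; that puts the tonic at Bb, and the lowercase numeral fits minor mode.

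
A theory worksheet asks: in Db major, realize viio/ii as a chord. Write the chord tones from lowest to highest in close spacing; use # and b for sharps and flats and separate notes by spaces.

D F Ab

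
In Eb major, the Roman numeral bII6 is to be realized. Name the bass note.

Ab

bII in Eb major has root Fb; the chord is Fb-Ab-Cb.
The figure 6 means first inversion — the third is in the bass.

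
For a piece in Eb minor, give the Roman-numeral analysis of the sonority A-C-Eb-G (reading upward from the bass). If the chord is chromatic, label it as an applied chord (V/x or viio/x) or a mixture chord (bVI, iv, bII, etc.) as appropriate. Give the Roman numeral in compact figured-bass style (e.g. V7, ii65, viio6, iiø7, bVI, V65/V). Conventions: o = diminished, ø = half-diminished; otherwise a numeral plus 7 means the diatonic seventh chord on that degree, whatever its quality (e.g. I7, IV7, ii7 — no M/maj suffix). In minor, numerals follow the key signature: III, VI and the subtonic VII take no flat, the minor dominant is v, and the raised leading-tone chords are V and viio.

viiø7/V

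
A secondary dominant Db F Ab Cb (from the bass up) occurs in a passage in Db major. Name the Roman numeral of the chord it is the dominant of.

The chord is a dominant seventh chord on Db.
A dominant resolves down a perfect fifth: Db → Gb. In Db major, Gb is scale degree 4, i.e. IV.

IV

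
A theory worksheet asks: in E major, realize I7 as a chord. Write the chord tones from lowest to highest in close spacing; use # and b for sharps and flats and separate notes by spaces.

E G# B D#

The numeral's case and figure indicate a major seventh chord. In E major its root, scale degree 1, is E.
That chord is spelled E-G#-B-D#.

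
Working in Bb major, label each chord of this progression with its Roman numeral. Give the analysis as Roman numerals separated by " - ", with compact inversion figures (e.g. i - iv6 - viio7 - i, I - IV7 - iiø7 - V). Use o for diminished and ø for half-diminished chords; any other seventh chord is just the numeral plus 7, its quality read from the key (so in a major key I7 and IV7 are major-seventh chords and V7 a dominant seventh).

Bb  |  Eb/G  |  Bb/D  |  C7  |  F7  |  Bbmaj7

I - IV6 - I6 - V7/V - V7 - I7

Bb has root Bb, degree 1 in Bb major, so I.
Eb/G: root Eb is the subdominant; major triad there is IV6.
Bb/D: root Bb is the tonic; major triad there is I6.
C7: chromatic; C is V of V, so V7/V.
F7 has root F, degree 5 in Bb major, so V7.
Bbmaj7: major seventh chord on Bb = scale degree 1 → I7.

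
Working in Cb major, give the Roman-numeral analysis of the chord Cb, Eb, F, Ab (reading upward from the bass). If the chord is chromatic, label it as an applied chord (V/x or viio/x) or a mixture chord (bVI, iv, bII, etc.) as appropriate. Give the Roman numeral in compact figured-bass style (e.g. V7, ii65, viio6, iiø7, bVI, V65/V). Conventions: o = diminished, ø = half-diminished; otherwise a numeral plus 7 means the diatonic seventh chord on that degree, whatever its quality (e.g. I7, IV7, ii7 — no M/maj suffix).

viiø43/V

The pitches F-Ab-Cb-Eb form a half-diminished seventh chord rooted on F.
F sits a half step below Gb (V in Cb major); a diminished chord there is the applied leading-tone chord of V.
With Cb in the bass the chord is in second inversion, so the figured bass is 43.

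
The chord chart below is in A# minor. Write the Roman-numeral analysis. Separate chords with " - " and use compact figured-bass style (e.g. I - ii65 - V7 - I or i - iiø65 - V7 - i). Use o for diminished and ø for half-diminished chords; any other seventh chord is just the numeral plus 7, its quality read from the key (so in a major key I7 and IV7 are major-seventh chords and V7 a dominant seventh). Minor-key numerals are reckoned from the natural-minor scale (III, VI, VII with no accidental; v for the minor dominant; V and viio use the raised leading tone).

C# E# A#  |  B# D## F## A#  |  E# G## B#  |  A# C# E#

C#-E#-A#: root A# is the tonic; minor triad there is i6.
B#-D##-F##-A#: a dominant seventh chord on B#, the applied dominant of V → V7/V.
E#-G##-B#: root E# is the dominant; major triad there is V.
A#-C#-E#: minor triad on A# = scale degree 1 → i.

i6 - V7/V - V - i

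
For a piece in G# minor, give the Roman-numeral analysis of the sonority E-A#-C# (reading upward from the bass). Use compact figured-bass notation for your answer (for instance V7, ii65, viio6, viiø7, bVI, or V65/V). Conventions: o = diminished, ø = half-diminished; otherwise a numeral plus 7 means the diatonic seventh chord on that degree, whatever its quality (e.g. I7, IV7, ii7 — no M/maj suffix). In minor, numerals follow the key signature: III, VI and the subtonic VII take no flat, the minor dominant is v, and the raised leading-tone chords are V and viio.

Stacked in thirds the chord is A#-C#-E: a diminished triad on A#.
In G# minor, A# is the supertonic; the diatonic diminished triad there is iio.
With E in the bass the chord is in second inversion, so the figured bass is 64.

iio64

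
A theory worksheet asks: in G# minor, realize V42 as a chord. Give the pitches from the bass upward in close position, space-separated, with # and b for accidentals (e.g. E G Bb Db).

C# D# F## A#

In G# minor, scale degree 5 is D#. The dominant is major (leading tone raised), so V is a dominant seventh chord.
That chord is spelled D#-F##-A#-C#.
With the 42 figure the chord is in third inversion; from the bass C# upward in close position it reads C#-D#-F##-A#.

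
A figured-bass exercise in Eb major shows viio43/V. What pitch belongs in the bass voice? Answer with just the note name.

Eb

The applied chord viio43/V is rooted on A: A-C-Eb-Gb.
The figure 43 means second inversion — the fifth is in the bass.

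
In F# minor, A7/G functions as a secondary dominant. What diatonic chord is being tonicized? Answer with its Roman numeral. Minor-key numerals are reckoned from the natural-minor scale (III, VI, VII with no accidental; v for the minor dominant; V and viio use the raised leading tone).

The chord is a dominant seventh chord on A.
A dominant resolves down a perfect fifth: A → D. In F# minor, D is scale degree 6, i.e. VI.

VI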